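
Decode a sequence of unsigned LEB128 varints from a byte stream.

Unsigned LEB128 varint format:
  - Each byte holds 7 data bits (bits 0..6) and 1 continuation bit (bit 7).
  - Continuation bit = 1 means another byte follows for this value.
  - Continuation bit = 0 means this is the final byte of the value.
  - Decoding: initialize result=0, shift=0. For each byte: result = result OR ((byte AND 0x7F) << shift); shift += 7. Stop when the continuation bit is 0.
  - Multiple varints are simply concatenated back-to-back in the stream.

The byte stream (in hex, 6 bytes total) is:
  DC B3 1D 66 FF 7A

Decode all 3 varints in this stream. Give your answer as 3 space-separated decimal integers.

  byte[0]=0xDC cont=1 payload=0x5C=92: acc |= 92<<0 -> acc=92 shift=7
  byte[1]=0xB3 cont=1 payload=0x33=51: acc |= 51<<7 -> acc=6620 shift=14
  byte[2]=0x1D cont=0 payload=0x1D=29: acc |= 29<<14 -> acc=481756 shift=21 [end]
Varint 1: bytes[0:3] = DC B3 1D -> value 481756 (3 byte(s))
  byte[3]=0x66 cont=0 payload=0x66=102: acc |= 102<<0 -> acc=102 shift=7 [end]
Varint 2: bytes[3:4] = 66 -> value 102 (1 byte(s))
  byte[4]=0xFF cont=1 payload=0x7F=127: acc |= 127<<0 -> acc=127 shift=7
  byte[5]=0x7A cont=0 payload=0x7A=122: acc |= 122<<7 -> acc=15743 shift=14 [end]
Varint 3: bytes[4:6] = FF 7A -> value 15743 (2 byte(s))

Answer: 481756 102 15743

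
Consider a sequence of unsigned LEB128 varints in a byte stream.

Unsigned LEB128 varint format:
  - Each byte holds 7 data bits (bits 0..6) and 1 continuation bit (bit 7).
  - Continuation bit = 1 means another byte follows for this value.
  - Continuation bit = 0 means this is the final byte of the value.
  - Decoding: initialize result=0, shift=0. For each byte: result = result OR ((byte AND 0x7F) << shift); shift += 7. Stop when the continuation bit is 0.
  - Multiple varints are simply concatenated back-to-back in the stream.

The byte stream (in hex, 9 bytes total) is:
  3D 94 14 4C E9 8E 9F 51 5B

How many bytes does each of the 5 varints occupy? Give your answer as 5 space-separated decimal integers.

  byte[0]=0x3D cont=0 payload=0x3D=61: acc |= 61<<0 -> acc=61 shift=7 [end]
Varint 1: bytes[0:1] = 3D -> value 61 (1 byte(s))
  byte[1]=0x94 cont=1 payload=0x14=20: acc |= 20<<0 -> acc=20 shift=7
  byte[2]=0x14 cont=0 payload=0x14=20: acc |= 20<<7 -> acc=2580 shift=14 [end]
Varint 2: bytes[1:3] = 94 14 -> value 2580 (2 byte(s))
  byte[3]=0x4C cont=0 payload=0x4C=76: acc |= 76<<0 -> acc=76 shift=7 [end]
Varint 3: bytes[3:4] = 4C -> value 76 (1 byte(s))
  byte[4]=0xE9 cont=1 payload=0x69=105: acc |= 105<<0 -> acc=105 shift=7
  byte[5]=0x8E cont=1 payload=0x0E=14: acc |= 14<<7 -> acc=1897 shift=14
  byte[6]=0x9F cont=1 payload=0x1F=31: acc |= 31<<14 -> acc=509801 shift=21
  byte[7]=0x51 cont=0 payload=0x51=81: acc |= 81<<21 -> acc=170379113 shift=28 [end]
Varint 4: bytes[4:8] = E9 8E 9F 51 -> value 170379113 (4 byte(s))
  byte[8]=0x5B cont=0 payload=0x5B=91: acc |= 91<<0 -> acc=91 shift=7 [end]
Varint 5: bytes[8:9] = 5B -> value 91 (1 byte(s))

Answer: 1 2 1 4 1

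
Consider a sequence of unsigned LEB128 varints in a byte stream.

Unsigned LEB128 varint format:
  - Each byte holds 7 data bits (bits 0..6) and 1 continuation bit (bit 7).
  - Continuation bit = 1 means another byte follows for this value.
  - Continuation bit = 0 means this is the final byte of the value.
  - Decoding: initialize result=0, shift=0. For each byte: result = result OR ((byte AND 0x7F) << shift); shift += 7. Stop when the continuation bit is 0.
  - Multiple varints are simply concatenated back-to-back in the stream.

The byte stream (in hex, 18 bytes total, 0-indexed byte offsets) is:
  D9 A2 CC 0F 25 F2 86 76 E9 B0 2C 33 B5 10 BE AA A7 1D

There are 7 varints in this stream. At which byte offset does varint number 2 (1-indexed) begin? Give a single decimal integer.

  byte[0]=0xD9 cont=1 payload=0x59=89: acc |= 89<<0 -> acc=89 shift=7
  byte[1]=0xA2 cont=1 payload=0x22=34: acc |= 34<<7 -> acc=4441 shift=14
  byte[2]=0xCC cont=1 payload=0x4C=76: acc |= 76<<14 -> acc=1249625 shift=21
  byte[3]=0x0F cont=0 payload=0x0F=15: acc |= 15<<21 -> acc=32706905 shift=28 [end]
Varint 1: bytes[0:4] = D9 A2 CC 0F -> value 32706905 (4 byte(s))
  byte[4]=0x25 cont=0 payload=0x25=37: acc |= 37<<0 -> acc=37 shift=7 [end]
Varint 2: bytes[4:5] = 25 -> value 37 (1 byte(s))
  byte[5]=0xF2 cont=1 payload=0x72=114: acc |= 114<<0 -> acc=114 shift=7
  byte[6]=0x86 cont=1 payload=0x06=6: acc |= 6<<7 -> acc=882 shift=14
  byte[7]=0x76 cont=0 payload=0x76=118: acc |= 118<<14 -> acc=1934194 shift=21 [end]
Varint 3: bytes[5:8] = F2 86 76 -> value 1934194 (3 byte(s))
  byte[8]=0xE9 cont=1 payload=0x69=105: acc |= 105<<0 -> acc=105 shift=7
  byte[9]=0xB0 cont=1 payload=0x30=48: acc |= 48<<7 -> acc=6249 shift=14
  byte[10]=0x2C cont=0 payload=0x2C=44: acc |= 44<<14 -> acc=727145 shift=21 [end]
Varint 4: bytes[8:11] = E9 B0 2C -> value 727145 (3 byte(s))
  byte[11]=0x33 cont=0 payload=0x33=51: acc |= 51<<0 -> acc=51 shift=7 [end]
Varint 5: bytes[11:12] = 33 -> value 51 (1 byte(s))
  byte[12]=0xB5 cont=1 payload=0x35=53: acc |= 53<<0 -> acc=53 shift=7
  byte[13]=0x10 cont=0 payload=0x10=16: acc |= 16<<7 -> acc=2101 shift=14 [end]
Varint 6: bytes[12:14] = B5 10 -> value 2101 (2 byte(s))
  byte[14]=0xBE cont=1 payload=0x3E=62: acc |= 62<<0 -> acc=62 shift=7
  byte[15]=0xAA cont=1 payload=0x2A=42: acc |= 42<<7 -> acc=5438 shift=14
  byte[16]=0xA7 cont=1 payload=0x27=39: acc |= 39<<14 -> acc=644414 shift=21
  byte[17]=0x1D cont=0 payload=0x1D=29: acc |= 29<<21 -> acc=61461822 shift=28 [end]
Varint 7: bytes[14:18] = BE AA A7 1D -> value 61461822 (4 byte(s))

Answer: 4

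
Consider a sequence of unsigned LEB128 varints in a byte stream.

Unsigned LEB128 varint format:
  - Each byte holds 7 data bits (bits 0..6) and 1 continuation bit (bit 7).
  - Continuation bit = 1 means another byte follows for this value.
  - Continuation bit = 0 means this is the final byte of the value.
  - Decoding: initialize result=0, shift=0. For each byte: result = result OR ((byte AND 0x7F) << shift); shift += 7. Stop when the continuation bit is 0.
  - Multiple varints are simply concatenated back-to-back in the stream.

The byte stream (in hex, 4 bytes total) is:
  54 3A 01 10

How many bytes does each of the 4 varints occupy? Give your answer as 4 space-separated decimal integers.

  byte[0]=0x54 cont=0 payload=0x54=84: acc |= 84<<0 -> acc=84 shift=7 [end]
Varint 1: bytes[0:1] = 54 -> value 84 (1 byte(s))
  byte[1]=0x3A cont=0 payload=0x3A=58: acc |= 58<<0 -> acc=58 shift=7 [end]
Varint 2: bytes[1:2] = 3A -> value 58 (1 byte(s))
  byte[2]=0x01 cont=0 payload=0x01=1: acc |= 1<<0 -> acc=1 shift=7 [end]
Varint 3: bytes[2:3] = 01 -> value 1 (1 byte(s))
  byte[3]=0x10 cont=0 payload=0x10=16: acc |= 16<<0 -> acc=16 shift=7 [end]
Varint 4: bytes[3:4] = 10 -> value 16 (1 byte(s))

Answer: 1 1 1 1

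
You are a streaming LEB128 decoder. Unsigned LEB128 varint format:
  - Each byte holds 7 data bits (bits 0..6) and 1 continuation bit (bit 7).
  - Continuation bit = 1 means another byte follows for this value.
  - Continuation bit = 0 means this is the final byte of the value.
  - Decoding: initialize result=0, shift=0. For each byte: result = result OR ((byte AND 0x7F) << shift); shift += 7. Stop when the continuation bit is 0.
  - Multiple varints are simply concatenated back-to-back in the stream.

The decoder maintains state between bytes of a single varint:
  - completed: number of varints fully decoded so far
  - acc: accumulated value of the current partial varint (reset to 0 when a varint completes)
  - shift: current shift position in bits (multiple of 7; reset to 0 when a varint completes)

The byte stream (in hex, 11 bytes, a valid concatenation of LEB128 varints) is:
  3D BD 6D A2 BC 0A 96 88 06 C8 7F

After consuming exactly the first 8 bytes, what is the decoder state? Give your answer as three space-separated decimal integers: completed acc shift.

byte[0]=0x3D cont=0 payload=0x3D: varint #1 complete (value=61); reset -> completed=1 acc=0 shift=0
byte[1]=0xBD cont=1 payload=0x3D: acc |= 61<<0 -> completed=1 acc=61 shift=7
byte[2]=0x6D cont=0 payload=0x6D: varint #2 complete (value=14013); reset -> completed=2 acc=0 shift=0
byte[3]=0xA2 cont=1 payload=0x22: acc |= 34<<0 -> completed=2 acc=34 shift=7
byte[4]=0xBC cont=1 payload=0x3C: acc |= 60<<7 -> completed=2 acc=7714 shift=14
byte[5]=0x0A cont=0 payload=0x0A: varint #3 complete (value=171554); reset -> completed=3 acc=0 shift=0
byte[6]=0x96 cont=1 payload=0x16: acc |= 22<<0 -> completed=3 acc=22 shift=7
byte[7]=0x88 cont=1 payload=0x08: acc |= 8<<7 -> completed=3 acc=1046 shift=14

Answer: 3 1046 14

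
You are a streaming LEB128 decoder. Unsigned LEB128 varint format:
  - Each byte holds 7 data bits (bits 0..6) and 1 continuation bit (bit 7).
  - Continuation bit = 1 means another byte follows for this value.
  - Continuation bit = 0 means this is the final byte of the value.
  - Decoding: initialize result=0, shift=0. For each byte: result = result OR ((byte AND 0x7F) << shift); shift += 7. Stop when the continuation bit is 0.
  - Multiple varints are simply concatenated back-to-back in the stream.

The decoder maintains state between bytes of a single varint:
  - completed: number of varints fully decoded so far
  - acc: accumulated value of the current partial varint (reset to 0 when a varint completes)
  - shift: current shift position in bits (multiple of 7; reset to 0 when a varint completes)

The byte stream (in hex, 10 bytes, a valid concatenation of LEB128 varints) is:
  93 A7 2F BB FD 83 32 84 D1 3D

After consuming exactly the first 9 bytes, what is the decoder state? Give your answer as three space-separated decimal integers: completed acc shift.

Answer: 2 10372 14

Derivation:
byte[0]=0x93 cont=1 payload=0x13: acc |= 19<<0 -> completed=0 acc=19 shift=7
byte[1]=0xA7 cont=1 payload=0x27: acc |= 39<<7 -> completed=0 acc=5011 shift=14
byte[2]=0x2F cont=0 payload=0x2F: varint #1 complete (value=775059); reset -> completed=1 acc=0 shift=0
byte[3]=0xBB cont=1 payload=0x3B: acc |= 59<<0 -> completed=1 acc=59 shift=7
byte[4]=0xFD cont=1 payload=0x7D: acc |= 125<<7 -> completed=1 acc=16059 shift=14
byte[5]=0x83 cont=1 payload=0x03: acc |= 3<<14 -> completed=1 acc=65211 shift=21
byte[6]=0x32 cont=0 payload=0x32: varint #2 complete (value=104922811); reset -> completed=2 acc=0 shift=0
byte[7]=0x84 cont=1 payload=0x04: acc |= 4<<0 -> completed=2 acc=4 shift=7
byte[8]=0xD1 cont=1 payload=0x51: acc |= 81<<7 -> completed=2 acc=10372 shift=14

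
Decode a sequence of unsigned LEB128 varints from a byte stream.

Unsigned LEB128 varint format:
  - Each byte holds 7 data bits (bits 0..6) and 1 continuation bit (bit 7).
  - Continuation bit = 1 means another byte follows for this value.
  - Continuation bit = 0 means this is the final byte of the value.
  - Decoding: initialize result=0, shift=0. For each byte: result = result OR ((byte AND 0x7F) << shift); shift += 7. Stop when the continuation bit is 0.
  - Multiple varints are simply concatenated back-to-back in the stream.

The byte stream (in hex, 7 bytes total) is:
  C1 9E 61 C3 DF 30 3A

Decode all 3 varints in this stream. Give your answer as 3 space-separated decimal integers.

  byte[0]=0xC1 cont=1 payload=0x41=65: acc |= 65<<0 -> acc=65 shift=7
  byte[1]=0x9E cont=1 payload=0x1E=30: acc |= 30<<7 -> acc=3905 shift=14
  byte[2]=0x61 cont=0 payload=0x61=97: acc |= 97<<14 -> acc=1593153 shift=21 [end]
Varint 1: bytes[0:3] = C1 9E 61 -> value 1593153 (3 byte(s))
  byte[3]=0xC3 cont=1 payload=0x43=67: acc |= 67<<0 -> acc=67 shift=7
  byte[4]=0xDF cont=1 payload=0x5F=95: acc |= 95<<7 -> acc=12227 shift=14
  byte[5]=0x30 cont=0 payload=0x30=48: acc |= 48<<14 -> acc=798659 shift=21 [end]
Varint 2: bytes[3:6] = C3 DF 30 -> value 798659 (3 byte(s))
  byte[6]=0x3A cont=0 payload=0x3A=58: acc |= 58<<0 -> acc=58 shift=7 [end]
Varint 3: bytes[6:7] = 3A -> value 58 (1 byte(s))

Answer: 1593153 798659 58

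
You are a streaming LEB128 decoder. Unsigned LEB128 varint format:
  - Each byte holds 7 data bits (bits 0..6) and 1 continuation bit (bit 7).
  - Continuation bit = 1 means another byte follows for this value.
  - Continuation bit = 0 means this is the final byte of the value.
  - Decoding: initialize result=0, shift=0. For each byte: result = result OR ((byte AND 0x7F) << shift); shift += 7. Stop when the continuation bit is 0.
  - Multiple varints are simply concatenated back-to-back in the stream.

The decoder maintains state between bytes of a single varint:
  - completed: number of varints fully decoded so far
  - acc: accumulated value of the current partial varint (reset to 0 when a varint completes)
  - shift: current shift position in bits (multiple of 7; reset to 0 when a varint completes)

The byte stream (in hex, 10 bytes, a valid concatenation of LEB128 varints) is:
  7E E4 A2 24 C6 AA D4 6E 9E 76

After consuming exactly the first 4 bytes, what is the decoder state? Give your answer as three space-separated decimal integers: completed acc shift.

byte[0]=0x7E cont=0 payload=0x7E: varint #1 complete (value=126); reset -> completed=1 acc=0 shift=0
byte[1]=0xE4 cont=1 payload=0x64: acc |= 100<<0 -> completed=1 acc=100 shift=7
byte[2]=0xA2 cont=1 payload=0x22: acc |= 34<<7 -> completed=1 acc=4452 shift=14
byte[3]=0x24 cont=0 payload=0x24: varint #2 complete (value=594276); reset -> completed=2 acc=0 shift=0

Answer: 2 0 0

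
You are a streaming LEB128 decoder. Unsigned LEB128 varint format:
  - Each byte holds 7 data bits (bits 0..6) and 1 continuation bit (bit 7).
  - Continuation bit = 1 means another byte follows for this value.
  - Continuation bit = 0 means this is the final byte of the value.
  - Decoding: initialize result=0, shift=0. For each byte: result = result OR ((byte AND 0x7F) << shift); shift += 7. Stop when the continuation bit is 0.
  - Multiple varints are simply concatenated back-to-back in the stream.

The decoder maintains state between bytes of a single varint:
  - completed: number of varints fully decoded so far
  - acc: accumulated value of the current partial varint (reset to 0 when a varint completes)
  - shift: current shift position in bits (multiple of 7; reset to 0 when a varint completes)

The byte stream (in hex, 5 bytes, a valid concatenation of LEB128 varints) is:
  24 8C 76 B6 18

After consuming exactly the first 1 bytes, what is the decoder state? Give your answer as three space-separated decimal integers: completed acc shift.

Answer: 1 0 0

Derivation:
byte[0]=0x24 cont=0 payload=0x24: varint #1 complete (value=36); reset -> completed=1 acc=0 shift=0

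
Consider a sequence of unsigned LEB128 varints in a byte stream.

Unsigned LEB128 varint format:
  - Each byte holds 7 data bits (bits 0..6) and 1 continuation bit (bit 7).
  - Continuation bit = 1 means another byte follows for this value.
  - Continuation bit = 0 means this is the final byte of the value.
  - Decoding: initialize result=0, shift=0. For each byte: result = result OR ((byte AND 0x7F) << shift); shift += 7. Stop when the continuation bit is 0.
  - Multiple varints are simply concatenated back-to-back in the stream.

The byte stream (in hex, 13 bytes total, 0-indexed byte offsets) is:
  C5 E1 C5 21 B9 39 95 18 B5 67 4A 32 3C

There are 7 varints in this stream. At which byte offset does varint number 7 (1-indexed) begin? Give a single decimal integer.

Answer: 12

Derivation:
  byte[0]=0xC5 cont=1 payload=0x45=69: acc |= 69<<0 -> acc=69 shift=7
  byte[1]=0xE1 cont=1 payload=0x61=97: acc |= 97<<7 -> acc=12485 shift=14
  byte[2]=0xC5 cont=1 payload=0x45=69: acc |= 69<<14 -> acc=1142981 shift=21
  byte[3]=0x21 cont=0 payload=0x21=33: acc |= 33<<21 -> acc=70348997 shift=28 [end]
Varint 1: bytes[0:4] = C5 E1 C5 21 -> value 70348997 (4 byte(s))
  byte[4]=0xB9 cont=1 payload=0x39=57: acc |= 57<<0 -> acc=57 shift=7
  byte[5]=0x39 cont=0 payload=0x39=57: acc |= 57<<7 -> acc=7353 shift=14 [end]
Varint 2: bytes[4:6] = B9 39 -> value 7353 (2 byte(s))
  byte[6]=0x95 cont=1 payload=0x15=21: acc |= 21<<0 -> acc=21 shift=7
  byte[7]=0x18 cont=0 payload=0x18=24: acc |= 24<<7 -> acc=3093 shift=14 [end]
Varint 3: bytes[6:8] = 95 18 -> value 3093 (2 byte(s))
  byte[8]=0xB5 cont=1 payload=0x35=53: acc |= 53<<0 -> acc=53 shift=7
  byte[9]=0x67 cont=0 payload=0x67=103: acc |= 103<<7 -> acc=13237 shift=14 [end]
Varint 4: bytes[8:10] = B5 67 -> value 13237 (2 byte(s))
  byte[10]=0x4A cont=0 payload=0x4A=74: acc |= 74<<0 -> acc=74 shift=7 [end]
Varint 5: bytes[10:11] = 4A -> value 74 (1 byte(s))
  byte[11]=0x32 cont=0 payload=0x32=50: acc |= 50<<0 -> acc=50 shift=7 [end]
Varint 6: bytes[11:12] = 32 -> value 50 (1 byte(s))
  byte[12]=0x3C cont=0 payload=0x3C=60: acc |= 60<<0 -> acc=60 shift=7 [end]
Varint 7: bytes[12:13] = 3C -> value 60 (1 byte(s))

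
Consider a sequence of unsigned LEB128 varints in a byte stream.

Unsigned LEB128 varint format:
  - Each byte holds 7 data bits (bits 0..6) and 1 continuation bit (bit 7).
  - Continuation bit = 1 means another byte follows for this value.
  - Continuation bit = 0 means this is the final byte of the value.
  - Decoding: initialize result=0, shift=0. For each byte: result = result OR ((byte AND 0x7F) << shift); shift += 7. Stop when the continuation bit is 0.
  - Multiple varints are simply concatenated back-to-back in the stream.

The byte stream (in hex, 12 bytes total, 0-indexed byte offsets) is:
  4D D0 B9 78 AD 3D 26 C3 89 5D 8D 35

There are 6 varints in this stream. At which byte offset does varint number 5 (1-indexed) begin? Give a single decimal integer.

  byte[0]=0x4D cont=0 payload=0x4D=77: acc |= 77<<0 -> acc=77 shift=7 [end]
Varint 1: bytes[0:1] = 4D -> value 77 (1 byte(s))
  byte[1]=0xD0 cont=1 payload=0x50=80: acc |= 80<<0 -> acc=80 shift=7
  byte[2]=0xB9 cont=1 payload=0x39=57: acc |= 57<<7 -> acc=7376 shift=14
  byte[3]=0x78 cont=0 payload=0x78=120: acc |= 120<<14 -> acc=1973456 shift=21 [end]
Varint 2: bytes[1:4] = D0 B9 78 -> value 1973456 (3 byte(s))
  byte[4]=0xAD cont=1 payload=0x2D=45: acc |= 45<<0 -> acc=45 shift=7
  byte[5]=0x3D cont=0 payload=0x3D=61: acc |= 61<<7 -> acc=7853 shift=14 [end]
Varint 3: bytes[4:6] = AD 3D -> value 7853 (2 byte(s))
  byte[6]=0x26 cont=0 payload=0x26=38: acc |= 38<<0 -> acc=38 shift=7 [end]
Varint 4: bytes[6:7] = 26 -> value 38 (1 byte(s))
  byte[7]=0xC3 cont=1 payload=0x43=67: acc |= 67<<0 -> acc=67 shift=7
  byte[8]=0x89 cont=1 payload=0x09=9: acc |= 9<<7 -> acc=1219 shift=14
  byte[9]=0x5D cont=0 payload=0x5D=93: acc |= 93<<14 -> acc=1524931 shift=21 [end]
Varint 5: bytes[7:10] = C3 89 5D -> value 1524931 (3 byte(s))
  byte[10]=0x8D cont=1 payload=0x0D=13: acc |= 13<<0 -> acc=13 shift=7
  byte[11]=0x35 cont=0 payload=0x35=53: acc |= 53<<7 -> acc=6797 shift=14 [end]
Varint 6: bytes[10:12] = 8D 35 -> value 6797 (2 byte(s))

Answer: 7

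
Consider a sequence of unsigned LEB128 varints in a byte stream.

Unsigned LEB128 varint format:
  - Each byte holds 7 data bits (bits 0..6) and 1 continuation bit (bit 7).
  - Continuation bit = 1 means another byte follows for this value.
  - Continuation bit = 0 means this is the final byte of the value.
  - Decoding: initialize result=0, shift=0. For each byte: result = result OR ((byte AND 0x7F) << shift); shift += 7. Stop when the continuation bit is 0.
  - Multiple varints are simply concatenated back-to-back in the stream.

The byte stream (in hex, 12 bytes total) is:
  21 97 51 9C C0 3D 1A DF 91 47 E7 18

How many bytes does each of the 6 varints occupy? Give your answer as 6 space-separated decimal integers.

  byte[0]=0x21 cont=0 payload=0x21=33: acc |= 33<<0 -> acc=33 shift=7 [end]
Varint 1: bytes[0:1] = 21 -> value 33 (1 byte(s))
  byte[1]=0x97 cont=1 payload=0x17=23: acc |= 23<<0 -> acc=23 shift=7
  byte[2]=0x51 cont=0 payload=0x51=81: acc |= 81<<7 -> acc=10391 shift=14 [end]
Varint 2: bytes[1:3] = 97 51 -> value 10391 (2 byte(s))
  byte[3]=0x9C cont=1 payload=0x1C=28: acc |= 28<<0 -> acc=28 shift=7
  byte[4]=0xC0 cont=1 payload=0x40=64: acc |= 64<<7 -> acc=8220 shift=14
  byte[5]=0x3D cont=0 payload=0x3D=61: acc |= 61<<14 -> acc=1007644 shift=21 [end]
Varint 3: bytes[3:6] = 9C C0 3D -> value 1007644 (3 byte(s))
  byte[6]=0x1A cont=0 payload=0x1A=26: acc |= 26<<0 -> acc=26 shift=7 [end]
Varint 4: bytes[6:7] = 1A -> value 26 (1 byte(s))
  byte[7]=0xDF cont=1 payload=0x5F=95: acc |= 95<<0 -> acc=95 shift=7
  byte[8]=0x91 cont=1 payload=0x11=17: acc |= 17<<7 -> acc=2271 shift=14
  byte[9]=0x47 cont=0 payload=0x47=71: acc |= 71<<14 -> acc=1165535 shift=21 [end]
Varint 5: bytes[7:10] = DF 91 47 -> value 1165535 (3 byte(s))
  byte[10]=0xE7 cont=1 payload=0x67=103: acc |= 103<<0 -> acc=103 shift=7
  byte[11]=0x18 cont=0 payload=0x18=24: acc |= 24<<7 -> acc=3175 shift=14 [end]
Varint 6: bytes[10:12] = E7 18 -> value 3175 (2 byte(s))

Answer: 1 2 3 1 3 2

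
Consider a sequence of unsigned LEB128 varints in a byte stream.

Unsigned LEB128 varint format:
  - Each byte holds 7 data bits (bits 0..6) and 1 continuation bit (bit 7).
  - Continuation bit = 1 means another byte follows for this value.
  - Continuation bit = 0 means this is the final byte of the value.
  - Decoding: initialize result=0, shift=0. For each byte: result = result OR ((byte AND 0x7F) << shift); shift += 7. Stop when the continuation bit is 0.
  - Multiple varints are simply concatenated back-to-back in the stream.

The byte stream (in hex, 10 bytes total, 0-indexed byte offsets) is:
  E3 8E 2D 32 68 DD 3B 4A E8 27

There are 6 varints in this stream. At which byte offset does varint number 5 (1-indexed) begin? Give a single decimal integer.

Answer: 7

Derivation:
  byte[0]=0xE3 cont=1 payload=0x63=99: acc |= 99<<0 -> acc=99 shift=7
  byte[1]=0x8E cont=1 payload=0x0E=14: acc |= 14<<7 -> acc=1891 shift=14
  byte[2]=0x2D cont=0 payload=0x2D=45: acc |= 45<<14 -> acc=739171 shift=21 [end]
Varint 1: bytes[0:3] = E3 8E 2D -> value 739171 (3 byte(s))
  byte[3]=0x32 cont=0 payload=0x32=50: acc |= 50<<0 -> acc=50 shift=7 [end]
Varint 2: bytes[3:4] = 32 -> value 50 (1 byte(s))
  byte[4]=0x68 cont=0 payload=0x68=104: acc |= 104<<0 -> acc=104 shift=7 [end]
Varint 3: bytes[4:5] = 68 -> value 104 (1 byte(s))
  byte[5]=0xDD cont=1 payload=0x5D=93: acc |= 93<<0 -> acc=93 shift=7
  byte[6]=0x3B cont=0 payload=0x3B=59: acc |= 59<<7 -> acc=7645 shift=14 [end]
Varint 4: bytes[5:7] = DD 3B -> value 7645 (2 byte(s))
  byte[7]=0x4A cont=0 payload=0x4A=74: acc |= 74<<0 -> acc=74 shift=7 [end]
Varint 5: bytes[7:8] = 4A -> value 74 (1 byte(s))
  byte[8]=0xE8 cont=1 payload=0x68=104: acc |= 104<<0 -> acc=104 shift=7
  byte[9]=0x27 cont=0 payload=0x27=39: acc |= 39<<7 -> acc=5096 shift=14 [end]
Varint 6: bytes[8:10] = E8 27 -> value 5096 (2 byte(s))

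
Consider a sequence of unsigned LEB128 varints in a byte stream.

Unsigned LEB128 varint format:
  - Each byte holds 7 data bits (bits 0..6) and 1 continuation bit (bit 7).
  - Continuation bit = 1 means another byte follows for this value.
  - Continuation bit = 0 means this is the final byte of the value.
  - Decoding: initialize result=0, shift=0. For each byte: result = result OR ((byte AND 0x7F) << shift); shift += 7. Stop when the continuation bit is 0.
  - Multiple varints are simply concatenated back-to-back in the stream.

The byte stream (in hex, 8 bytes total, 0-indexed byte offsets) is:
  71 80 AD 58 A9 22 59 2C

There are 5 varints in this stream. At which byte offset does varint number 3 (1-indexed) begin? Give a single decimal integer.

Answer: 4

Derivation:
  byte[0]=0x71 cont=0 payload=0x71=113: acc |= 113<<0 -> acc=113 shift=7 [end]
Varint 1: bytes[0:1] = 71 -> value 113 (1 byte(s))
  byte[1]=0x80 cont=1 payload=0x00=0: acc |= 0<<0 -> acc=0 shift=7
  byte[2]=0xAD cont=1 payload=0x2D=45: acc |= 45<<7 -> acc=5760 shift=14
  byte[3]=0x58 cont=0 payload=0x58=88: acc |= 88<<14 -> acc=1447552 shift=21 [end]
Varint 2: bytes[1:4] = 80 AD 58 -> value 1447552 (3 byte(s))
  byte[4]=0xA9 cont=1 payload=0x29=41: acc |= 41<<0 -> acc=41 shift=7
  byte[5]=0x22 cont=0 payload=0x22=34: acc |= 34<<7 -> acc=4393 shift=14 [end]
Varint 3: bytes[4:6] = A9 22 -> value 4393 (2 byte(s))
  byte[6]=0x59 cont=0 payload=0x59=89: acc |= 89<<0 -> acc=89 shift=7 [end]
Varint 4: bytes[6:7] = 59 -> value 89 (1 byte(s))
  byte[7]=0x2C cont=0 payload=0x2C=44: acc |= 44<<0 -> acc=44 shift=7 [end]
Varint 5: bytes[7:8] = 2C -> value 44 (1 byte(s))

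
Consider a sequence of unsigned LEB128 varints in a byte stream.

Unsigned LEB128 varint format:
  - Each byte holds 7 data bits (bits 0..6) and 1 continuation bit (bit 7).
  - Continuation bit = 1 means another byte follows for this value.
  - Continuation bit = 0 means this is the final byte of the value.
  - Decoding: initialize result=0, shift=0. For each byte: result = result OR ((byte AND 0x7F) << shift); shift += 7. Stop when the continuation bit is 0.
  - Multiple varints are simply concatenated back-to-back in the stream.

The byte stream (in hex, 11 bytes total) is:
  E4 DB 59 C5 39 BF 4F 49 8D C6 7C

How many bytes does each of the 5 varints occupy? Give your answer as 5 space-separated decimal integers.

Answer: 3 2 2 1 3

Derivation:
  byte[0]=0xE4 cont=1 payload=0x64=100: acc |= 100<<0 -> acc=100 shift=7
  byte[1]=0xDB cont=1 payload=0x5B=91: acc |= 91<<7 -> acc=11748 shift=14
  byte[2]=0x59 cont=0 payload=0x59=89: acc |= 89<<14 -> acc=1469924 shift=21 [end]
Varint 1: bytes[0:3] = E4 DB 59 -> value 1469924 (3 byte(s))
  byte[3]=0xC5 cont=1 payload=0x45=69: acc |= 69<<0 -> acc=69 shift=7
  byte[4]=0x39 cont=0 payload=0x39=57: acc |= 57<<7 -> acc=7365 shift=14 [end]
Varint 2: bytes[3:5] = C5 39 -> value 7365 (2 byte(s))
  byte[5]=0xBF cont=1 payload=0x3F=63: acc |= 63<<0 -> acc=63 shift=7
  byte[6]=0x4F cont=0 payload=0x4F=79: acc |= 79<<7 -> acc=10175 shift=14 [end]
Varint 3: bytes[5:7] = BF 4F -> value 10175 (2 byte(s))
  byte[7]=0x49 cont=0 payload=0x49=73: acc |= 73<<0 -> acc=73 shift=7 [end]
Varint 4: bytes[7:8] = 49 -> value 73 (1 byte(s))
  byte[8]=0x8D cont=1 payload=0x0D=13: acc |= 13<<0 -> acc=13 shift=7
  byte[9]=0xC6 cont=1 payload=0x46=70: acc |= 70<<7 -> acc=8973 shift=14
  byte[10]=0x7C cont=0 payload=0x7C=124: acc |= 124<<14 -> acc=2040589 shift=21 [end]
Varint 5: bytes[8:11] = 8D C6 7C -> value 2040589 (3 byte(s))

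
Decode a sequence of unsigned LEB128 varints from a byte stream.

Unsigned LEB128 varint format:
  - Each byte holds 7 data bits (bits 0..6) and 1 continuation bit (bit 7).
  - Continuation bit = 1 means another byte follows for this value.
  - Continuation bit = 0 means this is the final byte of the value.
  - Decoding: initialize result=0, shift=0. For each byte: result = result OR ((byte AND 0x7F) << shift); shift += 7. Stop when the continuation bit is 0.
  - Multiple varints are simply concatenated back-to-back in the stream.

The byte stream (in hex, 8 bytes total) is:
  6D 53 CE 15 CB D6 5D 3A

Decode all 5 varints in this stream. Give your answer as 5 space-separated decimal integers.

Answer: 109 83 2766 1534795 58

Derivation:
  byte[0]=0x6D cont=0 payload=0x6D=109: acc |= 109<<0 -> acc=109 shift=7 [end]
Varint 1: bytes[0:1] = 6D -> value 109 (1 byte(s))
  byte[1]=0x53 cont=0 payload=0x53=83: acc |= 83<<0 -> acc=83 shift=7 [end]
Varint 2: bytes[1:2] = 53 -> value 83 (1 byte(s))
  byte[2]=0xCE cont=1 payload=0x4E=78: acc |= 78<<0 -> acc=78 shift=7
  byte[3]=0x15 cont=0 payload=0x15=21: acc |= 21<<7 -> acc=2766 shift=14 [end]
Varint 3: bytes[2:4] = CE 15 -> value 2766 (2 byte(s))
  byte[4]=0xCB cont=1 payload=0x4B=75: acc |= 75<<0 -> acc=75 shift=7
  byte[5]=0xD6 cont=1 payload=0x56=86: acc |= 86<<7 -> acc=11083 shift=14
  byte[6]=0x5D cont=0 payload=0x5D=93: acc |= 93<<14 -> acc=1534795 shift=21 [end]
Varint 4: bytes[4:7] = CB D6 5D -> value 1534795 (3 byte(s))
  byte[7]=0x3A cont=0 payload=0x3A=58: acc |= 58<<0 -> acc=58 shift=7 [end]
Varint 5: bytes[7:8] = 3A -> value 58 (1 byte(s))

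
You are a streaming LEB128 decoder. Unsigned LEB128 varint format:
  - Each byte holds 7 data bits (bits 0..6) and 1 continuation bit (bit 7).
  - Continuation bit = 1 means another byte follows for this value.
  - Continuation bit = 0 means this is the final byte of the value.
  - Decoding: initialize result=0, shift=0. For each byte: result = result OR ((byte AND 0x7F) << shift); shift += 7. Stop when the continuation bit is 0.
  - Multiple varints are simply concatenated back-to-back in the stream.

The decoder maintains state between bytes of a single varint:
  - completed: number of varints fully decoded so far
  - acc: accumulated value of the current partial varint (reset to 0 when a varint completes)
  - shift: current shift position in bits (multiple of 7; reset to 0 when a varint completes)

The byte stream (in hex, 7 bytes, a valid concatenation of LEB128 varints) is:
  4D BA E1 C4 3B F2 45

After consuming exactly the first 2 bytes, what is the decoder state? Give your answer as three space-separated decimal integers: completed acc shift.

Answer: 1 58 7

Derivation:
byte[0]=0x4D cont=0 payload=0x4D: varint #1 complete (value=77); reset -> completed=1 acc=0 shift=0
byte[1]=0xBA cont=1 payload=0x3A: acc |= 58<<0 -> completed=1 acc=58 shift=7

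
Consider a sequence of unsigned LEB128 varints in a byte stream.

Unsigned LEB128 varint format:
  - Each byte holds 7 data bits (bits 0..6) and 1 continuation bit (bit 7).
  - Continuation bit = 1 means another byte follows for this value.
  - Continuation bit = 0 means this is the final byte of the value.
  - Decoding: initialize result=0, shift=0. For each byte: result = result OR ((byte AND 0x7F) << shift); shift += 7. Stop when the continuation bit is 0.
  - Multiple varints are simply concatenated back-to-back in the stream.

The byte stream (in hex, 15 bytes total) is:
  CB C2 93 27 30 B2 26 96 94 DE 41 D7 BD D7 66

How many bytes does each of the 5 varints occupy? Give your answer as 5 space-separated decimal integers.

  byte[0]=0xCB cont=1 payload=0x4B=75: acc |= 75<<0 -> acc=75 shift=7
  byte[1]=0xC2 cont=1 payload=0x42=66: acc |= 66<<7 -> acc=8523 shift=14
  byte[2]=0x93 cont=1 payload=0x13=19: acc |= 19<<14 -> acc=319819 shift=21
  byte[3]=0x27 cont=0 payload=0x27=39: acc |= 39<<21 -> acc=82108747 shift=28 [end]
Varint 1: bytes[0:4] = CB C2 93 27 -> value 82108747 (4 byte(s))
  byte[4]=0x30 cont=0 payload=0x30=48: acc |= 48<<0 -> acc=48 shift=7 [end]
Varint 2: bytes[4:5] = 30 -> value 48 (1 byte(s))
  byte[5]=0xB2 cont=1 payload=0x32=50: acc |= 50<<0 -> acc=50 shift=7
  byte[6]=0x26 cont=0 payload=0x26=38: acc |= 38<<7 -> acc=4914 shift=14 [end]
Varint 3: bytes[5:7] = B2 26 -> value 4914 (2 byte(s))
  byte[7]=0x96 cont=1 payload=0x16=22: acc |= 22<<0 -> acc=22 shift=7
  byte[8]=0x94 cont=1 payload=0x14=20: acc |= 20<<7 -> acc=2582 shift=14
  byte[9]=0xDE cont=1 payload=0x5E=94: acc |= 94<<14 -> acc=1542678 shift=21
  byte[10]=0x41 cont=0 payload=0x41=65: acc |= 65<<21 -> acc=137857558 shift=28 [end]
Varint 4: bytes[7:11] = 96 94 DE 41 -> value 137857558 (4 byte(s))
  byte[11]=0xD7 cont=1 payload=0x57=87: acc |= 87<<0 -> acc=87 shift=7
  byte[12]=0xBD cont=1 payload=0x3D=61: acc |= 61<<7 -> acc=7895 shift=14
  byte[13]=0xD7 cont=1 payload=0x57=87: acc |= 87<<14 -> acc=1433303 shift=21
  byte[14]=0x66 cont=0 payload=0x66=102: acc |= 102<<21 -> acc=215342807 shift=28 [end]
Varint 5: bytes[11:15] = D7 BD D7 66 -> value 215342807 (4 byte(s))

Answer: 4 1 2 4 4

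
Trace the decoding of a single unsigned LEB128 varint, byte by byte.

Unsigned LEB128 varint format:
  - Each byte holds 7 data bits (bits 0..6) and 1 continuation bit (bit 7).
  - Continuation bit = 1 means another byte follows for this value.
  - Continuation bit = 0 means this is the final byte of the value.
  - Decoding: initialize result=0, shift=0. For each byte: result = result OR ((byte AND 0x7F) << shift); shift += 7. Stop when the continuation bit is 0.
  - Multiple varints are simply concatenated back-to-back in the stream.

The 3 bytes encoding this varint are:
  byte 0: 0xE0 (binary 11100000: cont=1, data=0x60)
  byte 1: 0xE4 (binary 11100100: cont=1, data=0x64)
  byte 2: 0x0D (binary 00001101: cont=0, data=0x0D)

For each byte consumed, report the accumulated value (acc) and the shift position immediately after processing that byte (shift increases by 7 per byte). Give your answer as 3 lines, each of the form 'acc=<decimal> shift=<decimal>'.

Answer: acc=96 shift=7
acc=12896 shift=14
acc=225888 shift=21

Derivation:
byte 0=0xE0: payload=0x60=96, contrib = 96<<0 = 96; acc -> 96, shift -> 7
byte 1=0xE4: payload=0x64=100, contrib = 100<<7 = 12800; acc -> 12896, shift -> 14
byte 2=0x0D: payload=0x0D=13, contrib = 13<<14 = 212992; acc -> 225888, shift -> 21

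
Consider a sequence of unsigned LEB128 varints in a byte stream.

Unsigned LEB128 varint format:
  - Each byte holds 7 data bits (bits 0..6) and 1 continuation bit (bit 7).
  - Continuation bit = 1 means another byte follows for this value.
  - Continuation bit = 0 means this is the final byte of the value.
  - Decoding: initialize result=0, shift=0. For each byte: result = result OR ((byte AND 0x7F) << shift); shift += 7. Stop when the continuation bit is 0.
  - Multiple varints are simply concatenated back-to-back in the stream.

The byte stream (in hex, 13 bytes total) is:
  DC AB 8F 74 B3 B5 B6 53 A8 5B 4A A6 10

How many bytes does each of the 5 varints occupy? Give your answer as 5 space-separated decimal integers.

  byte[0]=0xDC cont=1 payload=0x5C=92: acc |= 92<<0 -> acc=92 shift=7
  byte[1]=0xAB cont=1 payload=0x2B=43: acc |= 43<<7 -> acc=5596 shift=14
  byte[2]=0x8F cont=1 payload=0x0F=15: acc |= 15<<14 -> acc=251356 shift=21
  byte[3]=0x74 cont=0 payload=0x74=116: acc |= 116<<21 -> acc=243520988 shift=28 [end]
Varint 1: bytes[0:4] = DC AB 8F 74 -> value 243520988 (4 byte(s))
  byte[4]=0xB3 cont=1 payload=0x33=51: acc |= 51<<0 -> acc=51 shift=7
  byte[5]=0xB5 cont=1 payload=0x35=53: acc |= 53<<7 -> acc=6835 shift=14
  byte[6]=0xB6 cont=1 payload=0x36=54: acc |= 54<<14 -> acc=891571 shift=21
  byte[7]=0x53 cont=0 payload=0x53=83: acc |= 83<<21 -> acc=174955187 shift=28 [end]
Varint 2: bytes[4:8] = B3 B5 B6 53 -> value 174955187 (4 byte(s))
  byte[8]=0xA8 cont=1 payload=0x28=40: acc |= 40<<0 -> acc=40 shift=7
  byte[9]=0x5B cont=0 payload=0x5B=91: acc |= 91<<7 -> acc=11688 shift=14 [end]
Varint 3: bytes[8:10] = A8 5B -> value 11688 (2 byte(s))
  byte[10]=0x4A cont=0 payload=0x4A=74: acc |= 74<<0 -> acc=74 shift=7 [end]
Varint 4: bytes[10:11] = 4A -> value 74 (1 byte(s))
  byte[11]=0xA6 cont=1 payload=0x26=38: acc |= 38<<0 -> acc=38 shift=7
  byte[12]=0x10 cont=0 payload=0x10=16: acc |= 16<<7 -> acc=2086 shift=14 [end]
Varint 5: bytes[11:13] = A6 10 -> value 2086 (2 byte(s))

Answer: 4 4 2 1 2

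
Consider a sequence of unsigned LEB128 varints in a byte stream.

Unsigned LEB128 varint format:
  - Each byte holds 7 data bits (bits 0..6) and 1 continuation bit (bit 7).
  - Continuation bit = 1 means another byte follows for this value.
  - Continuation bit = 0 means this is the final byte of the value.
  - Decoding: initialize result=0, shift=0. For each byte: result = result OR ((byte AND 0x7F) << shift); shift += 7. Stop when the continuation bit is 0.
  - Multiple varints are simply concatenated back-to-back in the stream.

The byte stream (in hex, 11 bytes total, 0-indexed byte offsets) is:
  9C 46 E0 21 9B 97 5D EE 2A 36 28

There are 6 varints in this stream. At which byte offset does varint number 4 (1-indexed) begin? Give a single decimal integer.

Answer: 7

Derivation:
  byte[0]=0x9C cont=1 payload=0x1C=28: acc |= 28<<0 -> acc=28 shift=7
  byte[1]=0x46 cont=0 payload=0x46=70: acc |= 70<<7 -> acc=8988 shift=14 [end]
Varint 1: bytes[0:2] = 9C 46 -> value 8988 (2 byte(s))
  byte[2]=0xE0 cont=1 payload=0x60=96: acc |= 96<<0 -> acc=96 shift=7
  byte[3]=0x21 cont=0 payload=0x21=33: acc |= 33<<7 -> acc=4320 shift=14 [end]
Varint 2: bytes[2:4] = E0 21 -> value 4320 (2 byte(s))
  byte[4]=0x9B cont=1 payload=0x1B=27: acc |= 27<<0 -> acc=27 shift=7
  byte[5]=0x97 cont=1 payload=0x17=23: acc |= 23<<7 -> acc=2971 shift=14
  byte[6]=0x5D cont=0 payload=0x5D=93: acc |= 93<<14 -> acc=1526683 shift=21 [end]
Varint 3: bytes[4:7] = 9B 97 5D -> value 1526683 (3 byte(s))
  byte[7]=0xEE cont=1 payload=0x6E=110: acc |= 110<<0 -> acc=110 shift=7
  byte[8]=0x2A cont=0 payload=0x2A=42: acc |= 42<<7 -> acc=5486 shift=14 [end]
Varint 4: bytes[7:9] = EE 2A -> value 5486 (2 byte(s))
  byte[9]=0x36 cont=0 payload=0x36=54: acc |= 54<<0 -> acc=54 shift=7 [end]
Varint 5: bytes[9:10] = 36 -> value 54 (1 byte(s))
  byte[10]=0x28 cont=0 payload=0x28=40: acc |= 40<<0 -> acc=40 shift=7 [end]
Varint 6: bytes[10:11] = 28 -> value 40 (1 byte(s))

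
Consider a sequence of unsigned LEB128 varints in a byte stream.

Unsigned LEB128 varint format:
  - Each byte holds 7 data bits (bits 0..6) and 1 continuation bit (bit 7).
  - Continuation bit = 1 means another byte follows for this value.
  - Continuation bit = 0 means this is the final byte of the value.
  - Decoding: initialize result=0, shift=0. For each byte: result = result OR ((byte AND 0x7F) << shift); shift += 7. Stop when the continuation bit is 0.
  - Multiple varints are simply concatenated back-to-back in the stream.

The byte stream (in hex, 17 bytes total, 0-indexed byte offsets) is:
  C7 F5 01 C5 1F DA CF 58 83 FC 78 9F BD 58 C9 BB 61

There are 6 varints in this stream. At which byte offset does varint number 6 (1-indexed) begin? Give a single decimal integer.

Answer: 14

Derivation:
  byte[0]=0xC7 cont=1 payload=0x47=71: acc |= 71<<0 -> acc=71 shift=7
  byte[1]=0xF5 cont=1 payload=0x75=117: acc |= 117<<7 -> acc=15047 shift=14
  byte[2]=0x01 cont=0 payload=0x01=1: acc |= 1<<14 -> acc=31431 shift=21 [end]
Varint 1: bytes[0:3] = C7 F5 01 -> value 31431 (3 byte(s))
  byte[3]=0xC5 cont=1 payload=0x45=69: acc |= 69<<0 -> acc=69 shift=7
  byte[4]=0x1F cont=0 payload=0x1F=31: acc |= 31<<7 -> acc=4037 shift=14 [end]
Varint 2: bytes[3:5] = C5 1F -> value 4037 (2 byte(s))
  byte[5]=0xDA cont=1 payload=0x5A=90: acc |= 90<<0 -> acc=90 shift=7
  byte[6]=0xCF cont=1 payload=0x4F=79: acc |= 79<<7 -> acc=10202 shift=14
  byte[7]=0x58 cont=0 payload=0x58=88: acc |= 88<<14 -> acc=1451994 shift=21 [end]
Varint 3: bytes[5:8] = DA CF 58 -> value 1451994 (3 byte(s))
  byte[8]=0x83 cont=1 payload=0x03=3: acc |= 3<<0 -> acc=3 shift=7
  byte[9]=0xFC cont=1 payload=0x7C=124: acc |= 124<<7 -> acc=15875 shift=14
  byte[10]=0x78 cont=0 payload=0x78=120: acc |= 120<<14 -> acc=1981955 shift=21 [end]
Varint 4: bytes[8:11] = 83 FC 78 -> value 1981955 (3 byte(s))
  byte[11]=0x9F cont=1 payload=0x1F=31: acc |= 31<<0 -> acc=31 shift=7
  byte[12]=0xBD cont=1 payload=0x3D=61: acc |= 61<<7 -> acc=7839 shift=14
  byte[13]=0x58 cont=0 payload=0x58=88: acc |= 88<<14 -> acc=1449631 shift=21 [end]
Varint 5: bytes[11:14] = 9F BD 58 -> value 1449631 (3 byte(s))
  byte[14]=0xC9 cont=1 payload=0x49=73: acc |= 73<<0 -> acc=73 shift=7
  byte[15]=0xBB cont=1 payload=0x3B=59: acc |= 59<<7 -> acc=7625 shift=14
  byte[16]=0x61 cont=0 payload=0x61=97: acc |= 97<<14 -> acc=1596873 shift=21 [end]
Varint 6: bytes[14:17] = C9 BB 61 -> value 1596873 (3 byte(s))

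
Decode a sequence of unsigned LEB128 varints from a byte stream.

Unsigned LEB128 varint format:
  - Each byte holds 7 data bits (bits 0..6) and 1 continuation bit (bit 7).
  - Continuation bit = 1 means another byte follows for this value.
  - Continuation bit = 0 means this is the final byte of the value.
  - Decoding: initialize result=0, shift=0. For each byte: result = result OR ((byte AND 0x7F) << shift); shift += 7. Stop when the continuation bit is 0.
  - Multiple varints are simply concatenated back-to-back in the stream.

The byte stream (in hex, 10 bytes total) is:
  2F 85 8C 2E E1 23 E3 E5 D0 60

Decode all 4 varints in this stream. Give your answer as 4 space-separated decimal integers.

Answer: 47 755205 4577 202650339

Derivation:
  byte[0]=0x2F cont=0 payload=0x2F=47: acc |= 47<<0 -> acc=47 shift=7 [end]
Varint 1: bytes[0:1] = 2F -> value 47 (1 byte(s))
  byte[1]=0x85 cont=1 payload=0x05=5: acc |= 5<<0 -> acc=5 shift=7
  byte[2]=0x8C cont=1 payload=0x0C=12: acc |= 12<<7 -> acc=1541 shift=14
  byte[3]=0x2E cont=0 payload=0x2E=46: acc |= 46<<14 -> acc=755205 shift=21 [end]
Varint 2: bytes[1:4] = 85 8C 2E -> value 755205 (3 byte(s))
  byte[4]=0xE1 cont=1 payload=0x61=97: acc |= 97<<0 -> acc=97 shift=7
  byte[5]=0x23 cont=0 payload=0x23=35: acc |= 35<<7 -> acc=4577 shift=14 [end]
Varint 3: bytes[4:6] = E1 23 -> value 4577 (2 byte(s))
  byte[6]=0xE3 cont=1 payload=0x63=99: acc |= 99<<0 -> acc=99 shift=7
  byte[7]=0xE5 cont=1 payload=0x65=101: acc |= 101<<7 -> acc=13027 shift=14
  byte[8]=0xD0 cont=1 payload=0x50=80: acc |= 80<<14 -> acc=1323747 shift=21
  byte[9]=0x60 cont=0 payload=0x60=96: acc |= 96<<21 -> acc=202650339 shift=28 [end]
Varint 4: bytes[6:10] = E3 E5 D0 60 -> value 202650339 (4 byte(s))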